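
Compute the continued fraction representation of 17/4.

[4; 4]

Run the Euclidean algorithm on 17 and 4; the successive quotients are the partial quotients a_0, a_1, ... (each step inverts the fractional part left over by the previous one):
  17 = 4*4 + 1, so a_0 = 4.
  4 = 4*1 + 0, so a_1 = 4.
The remainder reaches 0 after 2 divisions, so the expansion has 2 partial quotients, read off in order.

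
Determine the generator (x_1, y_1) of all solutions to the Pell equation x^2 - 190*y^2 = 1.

First expand sqrt(190) as a continued fraction. With x_i = (sqrt(190) + m_i)/d_i and (m_0, d_0) = (0, 1): a_0 = floor(sqrt(190)) = 13, since 13^2 = 169 <= 190 < 196 = 14^2.
Iterate m_{i+1} = d_i*a_i - m_i, d_{i+1} = (190 - m_{i+1}^2)/d_i, a_{i+1} = floor((a_0 + m_{i+1})/d_{i+1}):
  m_1 = 1*13 - 0 = 13, d_1 = (190 - 13^2)/1 = 21/1 = 21, a_1 = floor((13 + 13)/21) = 1.
  m_2 = 21*1 - 13 = 8, d_2 = (190 - 8^2)/21 = 126/21 = 6, a_2 = floor((13 + 8)/6) = 3.
  m_3 = 6*3 - 8 = 10, d_3 = (190 - 10^2)/6 = 90/6 = 15, a_3 = floor((13 + 10)/15) = 1.
  m_4 = 15*1 - 10 = 5, d_4 = (190 - 5^2)/15 = 165/15 = 11, a_4 = floor((13 + 5)/11) = 1.
  m_5 = 11*1 - 5 = 6, d_5 = (190 - 6^2)/11 = 154/11 = 14, a_5 = floor((13 + 6)/14) = 1.
  m_6 = 14*1 - 6 = 8, d_6 = (190 - 8^2)/14 = 126/14 = 9, a_6 = floor((13 + 8)/9) = 2.
  m_7 = 9*2 - 8 = 10, d_7 = (190 - 10^2)/9 = 90/9 = 10, a_7 = floor((13 + 10)/10) = 2.
  m_8 = 10*2 - 10 = 10, d_8 = (190 - 10^2)/10 = 90/10 = 9, a_8 = floor((13 + 10)/9) = 2.
  m_9 = 9*2 - 10 = 8, d_9 = (190 - 8^2)/9 = 126/9 = 14, a_9 = floor((13 + 8)/14) = 1.
  m_10 = 14*1 - 8 = 6, d_10 = (190 - 6^2)/14 = 154/14 = 11, a_10 = floor((13 + 6)/11) = 1.
  m_11 = 11*1 - 6 = 5, d_11 = (190 - 5^2)/11 = 165/11 = 15, a_11 = floor((13 + 5)/15) = 1.
  m_12 = 15*1 - 5 = 10, d_12 = (190 - 10^2)/15 = 90/15 = 6, a_12 = floor((13 + 10)/6) = 3.
  m_13 = 6*3 - 10 = 8, d_13 = (190 - 8^2)/6 = 126/6 = 21, a_13 = floor((13 + 8)/21) = 1.
  m_14 = 21*1 - 8 = 13, d_14 = (190 - 13^2)/21 = 21/21 = 1, a_14 = floor((13 + 13)/1) = 26.
  m_15 = 1*26 - 13 = 13, d_15 = (190 - 13^2)/1 = 21/1 = 21: (m_15, d_15) = (m_1, d_1) = (13, 21), so from here the quotients repeat a_1, ..., a_14; the period length is 14.
So sqrt(190) = [13; (1, 3, 1, 1, 1, 2, 2, 2, 1, 1, 1, 3, 1, 26)] with period length k = 14.
k is even, so the fundamental solution of x^2 - 190y^2 = 1 is (p_{k-1}, q_{k-1}) = (p_13, q_13); compute convergents through index 13.
Convergents (p_i = a_i*p_{i-1} + p_{i-2}, q_i = a_i*q_{i-1} + q_{i-2} with p_{-2}=0, p_{-1}=1, q_{-2}=1, q_{-1}=0):
  i=0: a_0=13, p_0 = 13*1 + 0 = 13, q_0 = 13*0 + 1 = 1.
  i=1: a_1=1, p_1 = 1*13 + 1 = 14, q_1 = 1*1 + 0 = 1.
  i=2: a_2=3, p_2 = 3*14 + 13 = 55, q_2 = 3*1 + 1 = 4.
  i=3: a_3=1, p_3 = 1*55 + 14 = 69, q_3 = 1*4 + 1 = 5.
  i=4: a_4=1, p_4 = 1*69 + 55 = 124, q_4 = 1*5 + 4 = 9.
  i=5: a_5=1, p_5 = 1*124 + 69 = 193, q_5 = 1*9 + 5 = 14.
  i=6: a_6=2, p_6 = 2*193 + 124 = 510, q_6 = 2*14 + 9 = 37.
  i=7: a_7=2, p_7 = 2*510 + 193 = 1213, q_7 = 2*37 + 14 = 88.
  i=8: a_8=2, p_8 = 2*1213 + 510 = 2936, q_8 = 2*88 + 37 = 213.
  i=9: a_9=1, p_9 = 1*2936 + 1213 = 4149, q_9 = 1*213 + 88 = 301.
  i=10: a_10=1, p_10 = 1*4149 + 2936 = 7085, q_10 = 1*301 + 213 = 514.
  i=11: a_11=1, p_11 = 1*7085 + 4149 = 11234, q_11 = 1*514 + 301 = 815.
  i=12: a_12=3, p_12 = 3*11234 + 7085 = 40787, q_12 = 3*815 + 514 = 2959.
  i=13: a_13=1, p_13 = 1*40787 + 11234 = 52021, q_13 = 1*2959 + 815 = 3774.
Check: 52021^2 - 190*3774^2 = 2706184441 - 2706184440 = 1, so (x, y) = (52021, 3774) solves the equation, and by the theorem it is the least positive solution.

(x, y) = (52021, 3774)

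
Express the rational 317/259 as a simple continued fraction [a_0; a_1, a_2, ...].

[1; 4, 2, 6, 1, 3]

Run the Euclidean algorithm on 317 and 259; the successive quotients are the partial quotients a_0, a_1, ... (each step inverts the fractional part left over by the previous one):
  317 = 1*259 + 58, so a_0 = 1.
  259 = 4*58 + 27, so a_1 = 4.
  58 = 2*27 + 4, so a_2 = 2.
  27 = 6*4 + 3, so a_3 = 6.
  4 = 1*3 + 1, so a_4 = 1.
  3 = 3*1 + 0, so a_5 = 3.
The remainder reaches 0 after 6 divisions, so the expansion has 6 partial quotients, read off in order.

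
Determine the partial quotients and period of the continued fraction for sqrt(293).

Write x_i = (sqrt(293) + m_i)/d_i with (m_0, d_0) = (0, 1). a_0 = floor(sqrt(293)) = 17, since 17^2 = 289 <= 293 < 324 = 18^2.
Iterate m_{i+1} = d_i*a_i - m_i, d_{i+1} = (293 - m_{i+1}^2)/d_i, a_{i+1} = floor((a_0 + m_{i+1})/d_{i+1}):
  m_1 = 1*17 - 0 = 17, d_1 = (293 - 17^2)/1 = 4/1 = 4, a_1 = floor((17 + 17)/4) = 8.
  m_2 = 4*8 - 17 = 15, d_2 = (293 - 15^2)/4 = 68/4 = 17, a_2 = floor((17 + 15)/17) = 1.
  m_3 = 17*1 - 15 = 2, d_3 = (293 - 2^2)/17 = 289/17 = 17, a_3 = floor((17 + 2)/17) = 1.
  m_4 = 17*1 - 2 = 15, d_4 = (293 - 15^2)/17 = 68/17 = 4, a_4 = floor((17 + 15)/4) = 8.
  m_5 = 4*8 - 15 = 17, d_5 = (293 - 17^2)/4 = 4/4 = 1, a_5 = floor((17 + 17)/1) = 34.
  m_6 = 1*34 - 17 = 17, d_6 = (293 - 17^2)/1 = 4/1 = 4: (m_6, d_6) = (m_1, d_1) = (17, 4), so from here the quotients repeat a_1, ..., a_5; the period length is 5.
Hence the expansion of sqrt(293) is a_0 = 17 followed by the repeating block 8, 1, 1, 8, 34 (period 5).

[17; (8, 1, 1, 8, 34)]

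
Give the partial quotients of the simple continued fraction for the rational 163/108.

Run the Euclidean algorithm on 163 and 108; the successive quotients are the partial quotients a_0, a_1, ... (each step inverts the fractional part left over by the previous one):
  163 = 1*108 + 55, so a_0 = 1.
  108 = 1*55 + 53, so a_1 = 1.
  55 = 1*53 + 2, so a_2 = 1.
  53 = 26*2 + 1, so a_3 = 26.
  2 = 2*1 + 0, so a_4 = 2.
The remainder reaches 0 after 5 divisions, so the expansion has 5 partial quotients, read off in order.

[1; 1, 1, 26, 2]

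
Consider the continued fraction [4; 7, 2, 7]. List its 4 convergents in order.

Using the convergent recurrence p_i = a_i*p_{i-1} + p_{i-2}, q_i = a_i*q_{i-1} + q_{i-2} with p_{-2}=0, p_{-1}=1, q_{-2}=1, q_{-1}=0:
  i=0: a_0=4, p_0 = 4*1 + 0 = 4, q_0 = 4*0 + 1 = 1.
  i=1: a_1=7, p_1 = 7*4 + 1 = 29, q_1 = 7*1 + 0 = 7.
  i=2: a_2=2, p_2 = 2*29 + 4 = 62, q_2 = 2*7 + 1 = 15.
  i=3: a_3=7, p_3 = 7*62 + 29 = 463, q_3 = 7*15 + 7 = 112.

4/1, 29/7, 62/15, 463/112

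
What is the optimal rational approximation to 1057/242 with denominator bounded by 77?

297/68

Expand x = 1057/242 as a continued fraction with the Euclidean algorithm:
  1057 = 4*242 + 89, so a_0 = 4.
  242 = 2*89 + 64, so a_1 = 2.
  89 = 1*64 + 25, so a_2 = 1.
  64 = 2*25 + 14, so a_3 = 2.
  25 = 1*14 + 11, so a_4 = 1.
  14 = 1*11 + 3, so a_5 = 1.
  11 = 3*3 + 2, so a_6 = 3.
  3 = 1*2 + 1, so a_7 = 1.
  2 = 2*1 + 0, so a_8 = 2.
so x = [4; 2, 1, 2, 1, 1, 3, 1, 2].
Convergents (p_i = a_i*p_{i-1} + p_{i-2}, q_i = a_i*q_{i-1} + q_{i-2} with p_{-2}=0, p_{-1}=1, q_{-2}=1, q_{-1}=0), until the denominator exceeds 77:
  i=0: a_0=4, p_0 = 4*1 + 0 = 4, q_0 = 4*0 + 1 = 1.
  i=1: a_1=2, p_1 = 2*4 + 1 = 9, q_1 = 2*1 + 0 = 2.
  i=2: a_2=1, p_2 = 1*9 + 4 = 13, q_2 = 1*2 + 1 = 3.
  i=3: a_3=2, p_3 = 2*13 + 9 = 35, q_3 = 2*3 + 2 = 8.
  i=4: a_4=1, p_4 = 1*35 + 13 = 48, q_4 = 1*8 + 3 = 11.
  i=5: a_5=1, p_5 = 1*48 + 35 = 83, q_5 = 1*11 + 8 = 19.
  i=6: a_6=3, p_6 = 3*83 + 48 = 297, q_6 = 3*19 + 11 = 68.
  i=7: a_7=1, p_7 = 1*297 + 83 = 380, q_7 = 1*68 + 19 = 87.
q_7 = 87 > 77, so the last convergent with denominator <= 77 is p_6/q_6 = 297/68.
The closest fraction with denominator <= 77 is either p_6/q_6 or the intermediate fraction (k*p_6 + p_5)/(k*q_6 + q_5) with the largest k >= 1 whose denominator stays <= 77; these approach x as k grows, and every other convergent or intermediate fraction in range is farther away.
Largest k: floor((77 - q_5)/q_6) = floor((77 - 19)/68) = 0.
Since k = 0, no intermediate fraction beyond p_6/q_6 has denominator <= 77, so the convergent 297/68 is the closest (its error is |1057*68 - 297*242|/(242*68) = 2/16456).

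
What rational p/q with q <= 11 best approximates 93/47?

Expand x = 93/47 as a continued fraction with the Euclidean algorithm:
  93 = 1*47 + 46, so a_0 = 1.
  47 = 1*46 + 1, so a_1 = 1.
  46 = 46*1 + 0, so a_2 = 46.
so x = [1; 1, 46].
Convergents (p_i = a_i*p_{i-1} + p_{i-2}, q_i = a_i*q_{i-1} + q_{i-2} with p_{-2}=0, p_{-1}=1, q_{-2}=1, q_{-1}=0), until the denominator exceeds 11:
  i=0: a_0=1, p_0 = 1*1 + 0 = 1, q_0 = 1*0 + 1 = 1.
  i=1: a_1=1, p_1 = 1*1 + 1 = 2, q_1 = 1*1 + 0 = 1.
  i=2: a_2=46, p_2 = 46*2 + 1 = 93, q_2 = 46*1 + 1 = 47.
q_2 = 47 > 11, so the last convergent with denominator <= 11 is p_1/q_1 = 2/1.
The closest fraction with denominator <= 11 is either p_1/q_1 or the intermediate fraction (k*p_1 + p_0)/(k*q_1 + q_0) with the largest k >= 1 whose denominator stays <= 11; these approach x as k grows, and every other convergent or intermediate fraction in range is farther away.
Largest k: floor((11 - q_0)/q_1) = floor((11 - 1)/1) = 10.
That gives (10*2 + 1)/(10*1 + 1) = 21/11.
Compare the errors: |x - 2/1| = |93*1 - 2*47|/(47*1) = 1/47, and |x - 21/11| = |93*11 - 21*47|/(47*11) = 36/517.
Cross-multiplying, 1*517 = 517 < 1692 = 36*47, so 1/47 is smaller: the convergent 2/1 is closer to x than 21/11.

2/1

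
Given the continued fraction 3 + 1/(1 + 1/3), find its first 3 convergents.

3/1, 4/1, 15/4

Using the convergent recurrence p_i = a_i*p_{i-1} + p_{i-2}, q_i = a_i*q_{i-1} + q_{i-2} with p_{-2}=0, p_{-1}=1, q_{-2}=1, q_{-1}=0:
  i=0: a_0=3, p_0 = 3*1 + 0 = 3, q_0 = 3*0 + 1 = 1.
  i=1: a_1=1, p_1 = 1*3 + 1 = 4, q_1 = 1*1 + 0 = 1.
  i=2: a_2=3, p_2 = 3*4 + 3 = 15, q_2 = 3*1 + 1 = 4.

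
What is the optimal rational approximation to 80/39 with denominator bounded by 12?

25/12

Expand x = 80/39 as a continued fraction with the Euclidean algorithm:
  80 = 2*39 + 2, so a_0 = 2.
  39 = 19*2 + 1, so a_1 = 19.
  2 = 2*1 + 0, so a_2 = 2.
so x = [2; 19, 2].
Convergents (p_i = a_i*p_{i-1} + p_{i-2}, q_i = a_i*q_{i-1} + q_{i-2} with p_{-2}=0, p_{-1}=1, q_{-2}=1, q_{-1}=0), until the denominator exceeds 12:
  i=0: a_0=2, p_0 = 2*1 + 0 = 2, q_0 = 2*0 + 1 = 1.
  i=1: a_1=19, p_1 = 19*2 + 1 = 39, q_1 = 19*1 + 0 = 19.
q_1 = 19 > 12, so the last convergent with denominator <= 12 is p_0/q_0 = 2/1.
The closest fraction with denominator <= 12 is either p_0/q_0 or the intermediate fraction (k*p_0 + p_{-1})/(k*q_0 + q_{-1}) with the largest k >= 1 whose denominator stays <= 12; these approach x as k grows, and every other convergent or intermediate fraction in range is farther away.
Largest k: floor((12 - q_{-1})/q_0) = floor((12 - 0)/1) = 12 (using the seeds p_{-1} = 1, q_{-1} = 0).
That gives (12*2 + 1)/(12*1 + 0) = 25/12.
Compare the errors: |x - 2/1| = |80*1 - 2*39|/(39*1) = 2/39, and |x - 25/12| = |80*12 - 25*39|/(39*12) = 15/468.
Cross-multiplying, 15*39 = 585 < 936 = 2*468, so 15/468 is smaller: the intermediate fraction 25/12 is closer to x than 2/1.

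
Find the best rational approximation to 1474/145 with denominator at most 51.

61/6

Expand x = 1474/145 as a continued fraction with the Euclidean algorithm:
  1474 = 10*145 + 24, so a_0 = 10.
  145 = 6*24 + 1, so a_1 = 6.
  24 = 24*1 + 0, so a_2 = 24.
so x = [10; 6, 24].
Convergents (p_i = a_i*p_{i-1} + p_{i-2}, q_i = a_i*q_{i-1} + q_{i-2} with p_{-2}=0, p_{-1}=1, q_{-2}=1, q_{-1}=0), until the denominator exceeds 51:
  i=0: a_0=10, p_0 = 10*1 + 0 = 10, q_0 = 10*0 + 1 = 1.
  i=1: a_1=6, p_1 = 6*10 + 1 = 61, q_1 = 6*1 + 0 = 6.
  i=2: a_2=24, p_2 = 24*61 + 10 = 1474, q_2 = 24*6 + 1 = 145.
q_2 = 145 > 51, so the last convergent with denominator <= 51 is p_1/q_1 = 61/6.
The closest fraction with denominator <= 51 is either p_1/q_1 or the intermediate fraction (k*p_1 + p_0)/(k*q_1 + q_0) with the largest k >= 1 whose denominator stays <= 51; these approach x as k grows, and every other convergent or intermediate fraction in range is farther away.
Largest k: floor((51 - q_0)/q_1) = floor((51 - 1)/6) = 8.
That gives (8*61 + 10)/(8*6 + 1) = 498/49.
Compare the errors: |x - 61/6| = |1474*6 - 61*145|/(145*6) = 1/870, and |x - 498/49| = |1474*49 - 498*145|/(145*49) = 16/7105.
Cross-multiplying, 1*7105 = 7105 < 13920 = 16*870, so 1/870 is smaller: the convergent 61/6 is closer to x than 498/49.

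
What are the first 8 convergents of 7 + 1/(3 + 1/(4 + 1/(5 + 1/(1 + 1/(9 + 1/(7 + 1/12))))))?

Using the convergent recurrence p_i = a_i*p_{i-1} + p_{i-2}, q_i = a_i*q_{i-1} + q_{i-2} with p_{-2}=0, p_{-1}=1, q_{-2}=1, q_{-1}=0:
  i=0: a_0=7, p_0 = 7*1 + 0 = 7, q_0 = 7*0 + 1 = 1.
  i=1: a_1=3, p_1 = 3*7 + 1 = 22, q_1 = 3*1 + 0 = 3.
  i=2: a_2=4, p_2 = 4*22 + 7 = 95, q_2 = 4*3 + 1 = 13.
  i=3: a_3=5, p_3 = 5*95 + 22 = 497, q_3 = 5*13 + 3 = 68.
  i=4: a_4=1, p_4 = 1*497 + 95 = 592, q_4 = 1*68 + 13 = 81.
  i=5: a_5=9, p_5 = 9*592 + 497 = 5825, q_5 = 9*81 + 68 = 797.
  i=6: a_6=7, p_6 = 7*5825 + 592 = 41367, q_6 = 7*797 + 81 = 5660.
  i=7: a_7=12, p_7 = 12*41367 + 5825 = 502229, q_7 = 12*5660 + 797 = 68717.

7/1, 22/3, 95/13, 497/68, 592/81, 5825/797, 41367/5660, 502229/68717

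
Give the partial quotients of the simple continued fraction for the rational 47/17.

Run the Euclidean algorithm on 47 and 17; the successive quotients are the partial quotients a_0, a_1, ... (each step inverts the fractional part left over by the previous one):
  47 = 2*17 + 13, so a_0 = 2.
  17 = 1*13 + 4, so a_1 = 1.
  13 = 3*4 + 1, so a_2 = 3.
  4 = 4*1 + 0, so a_3 = 4.
The remainder reaches 0 after 4 divisions, so the expansion has 4 partial quotients, read off in order.

[2; 1, 3, 4]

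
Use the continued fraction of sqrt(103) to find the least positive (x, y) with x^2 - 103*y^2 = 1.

First expand sqrt(103) as a continued fraction. With x_i = (sqrt(103) + m_i)/d_i and (m_0, d_0) = (0, 1): a_0 = floor(sqrt(103)) = 10, since 10^2 = 100 <= 103 < 121 = 11^2.
Iterate m_{i+1} = d_i*a_i - m_i, d_{i+1} = (103 - m_{i+1}^2)/d_i, a_{i+1} = floor((a_0 + m_{i+1})/d_{i+1}):
  m_1 = 1*10 - 0 = 10, d_1 = (103 - 10^2)/1 = 3/1 = 3, a_1 = floor((10 + 10)/3) = 6.
  m_2 = 3*6 - 10 = 8, d_2 = (103 - 8^2)/3 = 39/3 = 13, a_2 = floor((10 + 8)/13) = 1.
  m_3 = 13*1 - 8 = 5, d_3 = (103 - 5^2)/13 = 78/13 = 6, a_3 = floor((10 + 5)/6) = 2.
  m_4 = 6*2 - 5 = 7, d_4 = (103 - 7^2)/6 = 54/6 = 9, a_4 = floor((10 + 7)/9) = 1.
  m_5 = 9*1 - 7 = 2, d_5 = (103 - 2^2)/9 = 99/9 = 11, a_5 = floor((10 + 2)/11) = 1.
  m_6 = 11*1 - 2 = 9, d_6 = (103 - 9^2)/11 = 22/11 = 2, a_6 = floor((10 + 9)/2) = 9.
  m_7 = 2*9 - 9 = 9, d_7 = (103 - 9^2)/2 = 22/2 = 11, a_7 = floor((10 + 9)/11) = 1.
  m_8 = 11*1 - 9 = 2, d_8 = (103 - 2^2)/11 = 99/11 = 9, a_8 = floor((10 + 2)/9) = 1.
  m_9 = 9*1 - 2 = 7, d_9 = (103 - 7^2)/9 = 54/9 = 6, a_9 = floor((10 + 7)/6) = 2.
  m_10 = 6*2 - 7 = 5, d_10 = (103 - 5^2)/6 = 78/6 = 13, a_10 = floor((10 + 5)/13) = 1.
  m_11 = 13*1 - 5 = 8, d_11 = (103 - 8^2)/13 = 39/13 = 3, a_11 = floor((10 + 8)/3) = 6.
  m_12 = 3*6 - 8 = 10, d_12 = (103 - 10^2)/3 = 3/3 = 1, a_12 = floor((10 + 10)/1) = 20.
  m_13 = 1*20 - 10 = 10, d_13 = (103 - 10^2)/1 = 3/1 = 3: (m_13, d_13) = (m_1, d_1) = (10, 3), so from here the quotients repeat a_1, ..., a_12; the period length is 12.
So sqrt(103) = [10; (6, 1, 2, 1, 1, 9, 1, 1, 2, 1, 6, 20)] with period length k = 12.
k is even, so the fundamental solution of x^2 - 103y^2 = 1 is (p_{k-1}, q_{k-1}) = (p_11, q_11); compute convergents through index 11.
Convergents (p_i = a_i*p_{i-1} + p_{i-2}, q_i = a_i*q_{i-1} + q_{i-2} with p_{-2}=0, p_{-1}=1, q_{-2}=1, q_{-1}=0):
  i=0: a_0=10, p_0 = 10*1 + 0 = 10, q_0 = 10*0 + 1 = 1.
  i=1: a_1=6, p_1 = 6*10 + 1 = 61, q_1 = 6*1 + 0 = 6.
  i=2: a_2=1, p_2 = 1*61 + 10 = 71, q_2 = 1*6 + 1 = 7.
  i=3: a_3=2, p_3 = 2*71 + 61 = 203, q_3 = 2*7 + 6 = 20.
  i=4: a_4=1, p_4 = 1*203 + 71 = 274, q_4 = 1*20 + 7 = 27.
  i=5: a_5=1, p_5 = 1*274 + 203 = 477, q_5 = 1*27 + 20 = 47.
  i=6: a_6=9, p_6 = 9*477 + 274 = 4567, q_6 = 9*47 + 27 = 450.
  i=7: a_7=1, p_7 = 1*4567 + 477 = 5044, q_7 = 1*450 + 47 = 497.
  i=8: a_8=1, p_8 = 1*5044 + 4567 = 9611, q_8 = 1*497 + 450 = 947.
  i=9: a_9=2, p_9 = 2*9611 + 5044 = 24266, q_9 = 2*947 + 497 = 2391.
  i=10: a_10=1, p_10 = 1*24266 + 9611 = 33877, q_10 = 1*2391 + 947 = 3338.
  i=11: a_11=6, p_11 = 6*33877 + 24266 = 227528, q_11 = 6*3338 + 2391 = 22419.
Check: 227528^2 - 103*22419^2 = 51768990784 - 51768990783 = 1, so (x, y) = (227528, 22419) solves the equation, and by the theorem it is the least positive solution.

(x, y) = (227528, 22419)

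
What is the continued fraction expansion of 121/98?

Run the Euclidean algorithm on 121 and 98; the successive quotients are the partial quotients a_0, a_1, ... (each step inverts the fractional part left over by the previous one):
  121 = 1*98 + 23, so a_0 = 1.
  98 = 4*23 + 6, so a_1 = 4.
  23 = 3*6 + 5, so a_2 = 3.
  6 = 1*5 + 1, so a_3 = 1.
  5 = 5*1 + 0, so a_4 = 5.
The remainder reaches 0 after 5 divisions, so the expansion has 5 partial quotients, read off in order.

[1; 4, 3, 1, 5]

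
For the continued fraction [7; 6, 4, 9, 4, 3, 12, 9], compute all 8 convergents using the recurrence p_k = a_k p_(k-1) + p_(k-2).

Using the convergent recurrence p_i = a_i*p_{i-1} + p_{i-2}, q_i = a_i*q_{i-1} + q_{i-2} with p_{-2}=0, p_{-1}=1, q_{-2}=1, q_{-1}=0:
  i=0: a_0=7, p_0 = 7*1 + 0 = 7, q_0 = 7*0 + 1 = 1.
  i=1: a_1=6, p_1 = 6*7 + 1 = 43, q_1 = 6*1 + 0 = 6.
  i=2: a_2=4, p_2 = 4*43 + 7 = 179, q_2 = 4*6 + 1 = 25.
  i=3: a_3=9, p_3 = 9*179 + 43 = 1654, q_3 = 9*25 + 6 = 231.
  i=4: a_4=4, p_4 = 4*1654 + 179 = 6795, q_4 = 4*231 + 25 = 949.
  i=5: a_5=3, p_5 = 3*6795 + 1654 = 22039, q_5 = 3*949 + 231 = 3078.
  i=6: a_6=12, p_6 = 12*22039 + 6795 = 271263, q_6 = 12*3078 + 949 = 37885.
  i=7: a_7=9, p_7 = 9*271263 + 22039 = 2463406, q_7 = 9*37885 + 3078 = 344043.

7/1, 43/6, 179/25, 1654/231, 6795/949, 22039/3078, 271263/37885, 2463406/344043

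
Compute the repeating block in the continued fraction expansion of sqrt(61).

Write x_i = (sqrt(61) + m_i)/d_i with (m_0, d_0) = (0, 1). a_0 = floor(sqrt(61)) = 7, since 7^2 = 49 <= 61 < 64 = 8^2.
Iterate m_{i+1} = d_i*a_i - m_i, d_{i+1} = (61 - m_{i+1}^2)/d_i, a_{i+1} = floor((a_0 + m_{i+1})/d_{i+1}):
  m_1 = 1*7 - 0 = 7, d_1 = (61 - 7^2)/1 = 12/1 = 12, a_1 = floor((7 + 7)/12) = 1.
  m_2 = 12*1 - 7 = 5, d_2 = (61 - 5^2)/12 = 36/12 = 3, a_2 = floor((7 + 5)/3) = 4.
  m_3 = 3*4 - 5 = 7, d_3 = (61 - 7^2)/3 = 12/3 = 4, a_3 = floor((7 + 7)/4) = 3.
  m_4 = 4*3 - 7 = 5, d_4 = (61 - 5^2)/4 = 36/4 = 9, a_4 = floor((7 + 5)/9) = 1.
  m_5 = 9*1 - 5 = 4, d_5 = (61 - 4^2)/9 = 45/9 = 5, a_5 = floor((7 + 4)/5) = 2.
  m_6 = 5*2 - 4 = 6, d_6 = (61 - 6^2)/5 = 25/5 = 5, a_6 = floor((7 + 6)/5) = 2.
  m_7 = 5*2 - 6 = 4, d_7 = (61 - 4^2)/5 = 45/5 = 9, a_7 = floor((7 + 4)/9) = 1.
  m_8 = 9*1 - 4 = 5, d_8 = (61 - 5^2)/9 = 36/9 = 4, a_8 = floor((7 + 5)/4) = 3.
  m_9 = 4*3 - 5 = 7, d_9 = (61 - 7^2)/4 = 12/4 = 3, a_9 = floor((7 + 7)/3) = 4.
  m_10 = 3*4 - 7 = 5, d_10 = (61 - 5^2)/3 = 36/3 = 12, a_10 = floor((7 + 5)/12) = 1.
  m_11 = 12*1 - 5 = 7, d_11 = (61 - 7^2)/12 = 12/12 = 1, a_11 = floor((7 + 7)/1) = 14.
  m_12 = 1*14 - 7 = 7, d_12 = (61 - 7^2)/1 = 12/1 = 12: (m_12, d_12) = (m_1, d_1) = (7, 12), so from here the quotients repeat a_1, ..., a_11; the period length is 11.
Hence the expansion of sqrt(61) is a_0 = 7 followed by the repeating block 1, 4, 3, 1, 2, 2, 1, 3, 4, 1, 14 (period 11).

[7; (1, 4, 3, 1, 2, 2, 1, 3, 4, 1, 14)]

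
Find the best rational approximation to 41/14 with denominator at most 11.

32/11

Expand x = 41/14 as a continued fraction with the Euclidean algorithm:
  41 = 2*14 + 13, so a_0 = 2.
  14 = 1*13 + 1, so a_1 = 1.
  13 = 13*1 + 0, so a_2 = 13.
so x = [2; 1, 13].
Convergents (p_i = a_i*p_{i-1} + p_{i-2}, q_i = a_i*q_{i-1} + q_{i-2} with p_{-2}=0, p_{-1}=1, q_{-2}=1, q_{-1}=0), until the denominator exceeds 11:
  i=0: a_0=2, p_0 = 2*1 + 0 = 2, q_0 = 2*0 + 1 = 1.
  i=1: a_1=1, p_1 = 1*2 + 1 = 3, q_1 = 1*1 + 0 = 1.
  i=2: a_2=13, p_2 = 13*3 + 2 = 41, q_2 = 13*1 + 1 = 14.
q_2 = 14 > 11, so the last convergent with denominator <= 11 is p_1/q_1 = 3/1.
The closest fraction with denominator <= 11 is either p_1/q_1 or the intermediate fraction (k*p_1 + p_0)/(k*q_1 + q_0) with the largest k >= 1 whose denominator stays <= 11; these approach x as k grows, and every other convergent or intermediate fraction in range is farther away.
Largest k: floor((11 - q_0)/q_1) = floor((11 - 1)/1) = 10.
That gives (10*3 + 2)/(10*1 + 1) = 32/11.
Compare the errors: |x - 3/1| = |41*1 - 3*14|/(14*1) = 1/14, and |x - 32/11| = |41*11 - 32*14|/(14*11) = 3/154.
Cross-multiplying, 3*14 = 42 < 154 = 1*154, so 3/154 is smaller: the intermediate fraction 32/11 is closer to x than 3/1.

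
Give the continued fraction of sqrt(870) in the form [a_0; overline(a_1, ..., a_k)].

[29; overline(2, 58)]

Write x_i = (sqrt(870) + m_i)/d_i with (m_0, d_0) = (0, 1). a_0 = floor(sqrt(870)) = 29, since 29^2 = 841 <= 870 < 900 = 30^2.
Iterate m_{i+1} = d_i*a_i - m_i, d_{i+1} = (870 - m_{i+1}^2)/d_i, a_{i+1} = floor((a_0 + m_{i+1})/d_{i+1}):
  m_1 = 1*29 - 0 = 29, d_1 = (870 - 29^2)/1 = 29/1 = 29, a_1 = floor((29 + 29)/29) = 2.
  m_2 = 29*2 - 29 = 29, d_2 = (870 - 29^2)/29 = 29/29 = 1, a_2 = floor((29 + 29)/1) = 58.
  m_3 = 1*58 - 29 = 29, d_3 = (870 - 29^2)/1 = 29/1 = 29: (m_3, d_3) = (m_1, d_1) = (29, 29), so from here the quotients repeat a_1, a_2; the period length is 2.
Hence the expansion of sqrt(870) is a_0 = 29 followed by the repeating block 2, 58 (period 2).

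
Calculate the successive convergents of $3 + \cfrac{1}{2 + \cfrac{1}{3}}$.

3/1, 7/2, 24/7

Using the convergent recurrence p_i = a_i*p_{i-1} + p_{i-2}, q_i = a_i*q_{i-1} + q_{i-2} with p_{-2}=0, p_{-1}=1, q_{-2}=1, q_{-1}=0:
  i=0: a_0=3, p_0 = 3*1 + 0 = 3, q_0 = 3*0 + 1 = 1.
  i=1: a_1=2, p_1 = 2*3 + 1 = 7, q_1 = 2*1 + 0 = 2.
  i=2: a_2=3, p_2 = 3*7 + 3 = 24, q_2 = 3*2 + 1 = 7.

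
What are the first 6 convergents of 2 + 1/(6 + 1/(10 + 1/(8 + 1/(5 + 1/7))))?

2/1, 13/6, 132/61, 1069/494, 5477/2531, 39408/18211

Using the convergent recurrence p_i = a_i*p_{i-1} + p_{i-2}, q_i = a_i*q_{i-1} + q_{i-2} with p_{-2}=0, p_{-1}=1, q_{-2}=1, q_{-1}=0:
  i=0: a_0=2, p_0 = 2*1 + 0 = 2, q_0 = 2*0 + 1 = 1.
  i=1: a_1=6, p_1 = 6*2 + 1 = 13, q_1 = 6*1 + 0 = 6.
  i=2: a_2=10, p_2 = 10*13 + 2 = 132, q_2 = 10*6 + 1 = 61.
  i=3: a_3=8, p_3 = 8*132 + 13 = 1069, q_3 = 8*61 + 6 = 494.
  i=4: a_4=5, p_4 = 5*1069 + 132 = 5477, q_4 = 5*494 + 61 = 2531.
  i=5: a_5=7, p_5 = 7*5477 + 1069 = 39408, q_5 = 7*2531 + 494 = 18211.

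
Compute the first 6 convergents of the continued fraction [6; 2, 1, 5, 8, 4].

6/1, 13/2, 19/3, 108/17, 883/139, 3640/573

Using the convergent recurrence p_i = a_i*p_{i-1} + p_{i-2}, q_i = a_i*q_{i-1} + q_{i-2} with p_{-2}=0, p_{-1}=1, q_{-2}=1, q_{-1}=0:
  i=0: a_0=6, p_0 = 6*1 + 0 = 6, q_0 = 6*0 + 1 = 1.
  i=1: a_1=2, p_1 = 2*6 + 1 = 13, q_1 = 2*1 + 0 = 2.
  i=2: a_2=1, p_2 = 1*13 + 6 = 19, q_2 = 1*2 + 1 = 3.
  i=3: a_3=5, p_3 = 5*19 + 13 = 108, q_3 = 5*3 + 2 = 17.
  i=4: a_4=8, p_4 = 8*108 + 19 = 883, q_4 = 8*17 + 3 = 139.
  i=5: a_5=4, p_5 = 4*883 + 108 = 3640, q_5 = 4*139 + 17 = 573.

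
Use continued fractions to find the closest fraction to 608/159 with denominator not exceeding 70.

Expand x = 608/159 as a continued fraction with the Euclidean algorithm:
  608 = 3*159 + 131, so a_0 = 3.
  159 = 1*131 + 28, so a_1 = 1.
  131 = 4*28 + 19, so a_2 = 4.
  28 = 1*19 + 9, so a_3 = 1.
  19 = 2*9 + 1, so a_4 = 2.
  9 = 9*1 + 0, so a_5 = 9.
so x = [3; 1, 4, 1, 2, 9].
Convergents (p_i = a_i*p_{i-1} + p_{i-2}, q_i = a_i*q_{i-1} + q_{i-2} with p_{-2}=0, p_{-1}=1, q_{-2}=1, q_{-1}=0), until the denominator exceeds 70:
  i=0: a_0=3, p_0 = 3*1 + 0 = 3, q_0 = 3*0 + 1 = 1.
  i=1: a_1=1, p_1 = 1*3 + 1 = 4, q_1 = 1*1 + 0 = 1.
  i=2: a_2=4, p_2 = 4*4 + 3 = 19, q_2 = 4*1 + 1 = 5.
  i=3: a_3=1, p_3 = 1*19 + 4 = 23, q_3 = 1*5 + 1 = 6.
  i=4: a_4=2, p_4 = 2*23 + 19 = 65, q_4 = 2*6 + 5 = 17.
  i=5: a_5=9, p_5 = 9*65 + 23 = 608, q_5 = 9*17 + 6 = 159.
q_5 = 159 > 70, so the last convergent with denominator <= 70 is p_4/q_4 = 65/17.
The closest fraction with denominator <= 70 is either p_4/q_4 or the intermediate fraction (k*p_4 + p_3)/(k*q_4 + q_3) with the largest k >= 1 whose denominator stays <= 70; these approach x as k grows, and every other convergent or intermediate fraction in range is farther away.
Largest k: floor((70 - q_3)/q_4) = floor((70 - 6)/17) = 3.
That gives (3*65 + 23)/(3*17 + 6) = 218/57.
Compare the errors: |x - 65/17| = |608*17 - 65*159|/(159*17) = 1/2703, and |x - 218/57| = |608*57 - 218*159|/(159*57) = 6/9063.
Cross-multiplying, 1*9063 = 9063 < 16218 = 6*2703, so 1/2703 is smaller: the convergent 65/17 is closer to x than 218/57.

65/17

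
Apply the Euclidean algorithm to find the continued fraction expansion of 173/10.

[17; 3, 3]

Run the Euclidean algorithm on 173 and 10; the successive quotients are the partial quotients a_0, a_1, ... (each step inverts the fractional part left over by the previous one):
  173 = 17*10 + 3, so a_0 = 17.
  10 = 3*3 + 1, so a_1 = 3.
  3 = 3*1 + 0, so a_2 = 3.
The remainder reaches 0 after 3 divisions, so the expansion has 3 partial quotients, read off in order.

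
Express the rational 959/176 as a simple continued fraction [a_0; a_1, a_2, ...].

[5; 2, 4, 2, 1, 1, 3]

Run the Euclidean algorithm on 959 and 176; the successive quotients are the partial quotients a_0, a_1, ... (each step inverts the fractional part left over by the previous one):
  959 = 5*176 + 79, so a_0 = 5.
  176 = 2*79 + 18, so a_1 = 2.
  79 = 4*18 + 7, so a_2 = 4.
  18 = 2*7 + 4, so a_3 = 2.
  7 = 1*4 + 3, so a_4 = 1.
  4 = 1*3 + 1, so a_5 = 1.
  3 = 3*1 + 0, so a_6 = 3.
The remainder reaches 0 after 7 divisions, so the expansion has 7 partial quotients, read off in order.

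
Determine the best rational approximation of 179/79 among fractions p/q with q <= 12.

25/11

Expand x = 179/79 as a continued fraction with the Euclidean algorithm:
  179 = 2*79 + 21, so a_0 = 2.
  79 = 3*21 + 16, so a_1 = 3.
  21 = 1*16 + 5, so a_2 = 1.
  16 = 3*5 + 1, so a_3 = 3.
  5 = 5*1 + 0, so a_4 = 5.
so x = [2; 3, 1, 3, 5].
Convergents (p_i = a_i*p_{i-1} + p_{i-2}, q_i = a_i*q_{i-1} + q_{i-2} with p_{-2}=0, p_{-1}=1, q_{-2}=1, q_{-1}=0), until the denominator exceeds 12:
  i=0: a_0=2, p_0 = 2*1 + 0 = 2, q_0 = 2*0 + 1 = 1.
  i=1: a_1=3, p_1 = 3*2 + 1 = 7, q_1 = 3*1 + 0 = 3.
  i=2: a_2=1, p_2 = 1*7 + 2 = 9, q_2 = 1*3 + 1 = 4.
  i=3: a_3=3, p_3 = 3*9 + 7 = 34, q_3 = 3*4 + 3 = 15.
q_3 = 15 > 12, so the last convergent with denominator <= 12 is p_2/q_2 = 9/4.
The closest fraction with denominator <= 12 is either p_2/q_2 or the intermediate fraction (k*p_2 + p_1)/(k*q_2 + q_1) with the largest k >= 1 whose denominator stays <= 12; these approach x as k grows, and every other convergent or intermediate fraction in range is farther away.
Largest k: floor((12 - q_1)/q_2) = floor((12 - 3)/4) = 2.
That gives (2*9 + 7)/(2*4 + 3) = 25/11.
Compare the errors: |x - 9/4| = |179*4 - 9*79|/(79*4) = 5/316, and |x - 25/11| = |179*11 - 25*79|/(79*11) = 6/869.
Cross-multiplying, 6*316 = 1896 < 4345 = 5*869, so 6/869 is smaller: the intermediate fraction 25/11 is closer to x than 9/4.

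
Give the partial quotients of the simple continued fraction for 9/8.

Run the Euclidean algorithm on 9 and 8; the successive quotients are the partial quotients a_0, a_1, ... (each step inverts the fractional part left over by the previous one):
  9 = 1*8 + 1, so a_0 = 1.
  8 = 8*1 + 0, so a_1 = 8.
The remainder reaches 0 after 2 divisions, so the expansion has 2 partial quotients, read off in order.

[1; 8]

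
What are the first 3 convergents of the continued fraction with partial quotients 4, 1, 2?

4/1, 5/1, 14/3

Using the convergent recurrence p_i = a_i*p_{i-1} + p_{i-2}, q_i = a_i*q_{i-1} + q_{i-2} with p_{-2}=0, p_{-1}=1, q_{-2}=1, q_{-1}=0:
  i=0: a_0=4, p_0 = 4*1 + 0 = 4, q_0 = 4*0 + 1 = 1.
  i=1: a_1=1, p_1 = 1*4 + 1 = 5, q_1 = 1*1 + 0 = 1.
  i=2: a_2=2, p_2 = 2*5 + 4 = 14, q_2 = 2*1 + 1 = 3.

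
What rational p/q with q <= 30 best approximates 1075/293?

Expand x = 1075/293 as a continued fraction with the Euclidean algorithm:
  1075 = 3*293 + 196, so a_0 = 3.
  293 = 1*196 + 97, so a_1 = 1.
  196 = 2*97 + 2, so a_2 = 2.
  97 = 48*2 + 1, so a_3 = 48.
  2 = 2*1 + 0, so a_4 = 2.
so x = [3; 1, 2, 48, 2].
Convergents (p_i = a_i*p_{i-1} + p_{i-2}, q_i = a_i*q_{i-1} + q_{i-2} with p_{-2}=0, p_{-1}=1, q_{-2}=1, q_{-1}=0), until the denominator exceeds 30:
  i=0: a_0=3, p_0 = 3*1 + 0 = 3, q_0 = 3*0 + 1 = 1.
  i=1: a_1=1, p_1 = 1*3 + 1 = 4, q_1 = 1*1 + 0 = 1.
  i=2: a_2=2, p_2 = 2*4 + 3 = 11, q_2 = 2*1 + 1 = 3.
  i=3: a_3=48, p_3 = 48*11 + 4 = 532, q_3 = 48*3 + 1 = 145.
q_3 = 145 > 30, so the last convergent with denominator <= 30 is p_2/q_2 = 11/3.
The closest fraction with denominator <= 30 is either p_2/q_2 or the intermediate fraction (k*p_2 + p_1)/(k*q_2 + q_1) with the largest k >= 1 whose denominator stays <= 30; these approach x as k grows, and every other convergent or intermediate fraction in range is farther away.
Largest k: floor((30 - q_1)/q_2) = floor((30 - 1)/3) = 9.
That gives (9*11 + 4)/(9*3 + 1) = 103/28.
Compare the errors: |x - 11/3| = |1075*3 - 11*293|/(293*3) = 2/879, and |x - 103/28| = |1075*28 - 103*293|/(293*28) = 79/8204.
Cross-multiplying, 2*8204 = 16408 < 69441 = 79*879, so 2/879 is smaller: the convergent 11/3 is closer to x than 103/28.

11/3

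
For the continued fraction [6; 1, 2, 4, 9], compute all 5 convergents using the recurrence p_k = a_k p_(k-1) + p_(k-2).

6/1, 7/1, 20/3, 87/13, 803/120

Using the convergent recurrence p_i = a_i*p_{i-1} + p_{i-2}, q_i = a_i*q_{i-1} + q_{i-2} with p_{-2}=0, p_{-1}=1, q_{-2}=1, q_{-1}=0:
  i=0: a_0=6, p_0 = 6*1 + 0 = 6, q_0 = 6*0 + 1 = 1.
  i=1: a_1=1, p_1 = 1*6 + 1 = 7, q_1 = 1*1 + 0 = 1.
  i=2: a_2=2, p_2 = 2*7 + 6 = 20, q_2 = 2*1 + 1 = 3.
  i=3: a_3=4, p_3 = 4*20 + 7 = 87, q_3 = 4*3 + 1 = 13.
  i=4: a_4=9, p_4 = 9*87 + 20 = 803, q_4 = 9*13 + 3 = 120.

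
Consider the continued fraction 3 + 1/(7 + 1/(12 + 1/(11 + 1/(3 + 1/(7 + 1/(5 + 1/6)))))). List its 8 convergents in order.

3/1, 22/7, 267/85, 2959/942, 9144/2911, 66967/21319, 343979/109506, 2130841/678355

Using the convergent recurrence p_i = a_i*p_{i-1} + p_{i-2}, q_i = a_i*q_{i-1} + q_{i-2} with p_{-2}=0, p_{-1}=1, q_{-2}=1, q_{-1}=0:
  i=0: a_0=3, p_0 = 3*1 + 0 = 3, q_0 = 3*0 + 1 = 1.
  i=1: a_1=7, p_1 = 7*3 + 1 = 22, q_1 = 7*1 + 0 = 7.
  i=2: a_2=12, p_2 = 12*22 + 3 = 267, q_2 = 12*7 + 1 = 85.
  i=3: a_3=11, p_3 = 11*267 + 22 = 2959, q_3 = 11*85 + 7 = 942.
  i=4: a_4=3, p_4 = 3*2959 + 267 = 9144, q_4 = 3*942 + 85 = 2911.
  i=5: a_5=7, p_5 = 7*9144 + 2959 = 66967, q_5 = 7*2911 + 942 = 21319.
  i=6: a_6=5, p_6 = 5*66967 + 9144 = 343979, q_6 = 5*21319 + 2911 = 109506.
  i=7: a_7=6, p_7 = 6*343979 + 66967 = 2130841, q_7 = 6*109506 + 21319 = 678355.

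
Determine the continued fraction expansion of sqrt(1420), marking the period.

[37; (1, 2, 6, 1, 1, 14, 1, 1, 6, 2, 1, 74)]

Write x_i = (sqrt(1420) + m_i)/d_i with (m_0, d_0) = (0, 1). a_0 = floor(sqrt(1420)) = 37, since 37^2 = 1369 <= 1420 < 1444 = 38^2.
Iterate m_{i+1} = d_i*a_i - m_i, d_{i+1} = (1420 - m_{i+1}^2)/d_i, a_{i+1} = floor((a_0 + m_{i+1})/d_{i+1}):
  m_1 = 1*37 - 0 = 37, d_1 = (1420 - 37^2)/1 = 51/1 = 51, a_1 = floor((37 + 37)/51) = 1.
  m_2 = 51*1 - 37 = 14, d_2 = (1420 - 14^2)/51 = 1224/51 = 24, a_2 = floor((37 + 14)/24) = 2.
  m_3 = 24*2 - 14 = 34, d_3 = (1420 - 34^2)/24 = 264/24 = 11, a_3 = floor((37 + 34)/11) = 6.
  m_4 = 11*6 - 34 = 32, d_4 = (1420 - 32^2)/11 = 396/11 = 36, a_4 = floor((37 + 32)/36) = 1.
  m_5 = 36*1 - 32 = 4, d_5 = (1420 - 4^2)/36 = 1404/36 = 39, a_5 = floor((37 + 4)/39) = 1.
  m_6 = 39*1 - 4 = 35, d_6 = (1420 - 35^2)/39 = 195/39 = 5, a_6 = floor((37 + 35)/5) = 14.
  m_7 = 5*14 - 35 = 35, d_7 = (1420 - 35^2)/5 = 195/5 = 39, a_7 = floor((37 + 35)/39) = 1.
  m_8 = 39*1 - 35 = 4, d_8 = (1420 - 4^2)/39 = 1404/39 = 36, a_8 = floor((37 + 4)/36) = 1.
  m_9 = 36*1 - 4 = 32, d_9 = (1420 - 32^2)/36 = 396/36 = 11, a_9 = floor((37 + 32)/11) = 6.
  m_10 = 11*6 - 32 = 34, d_10 = (1420 - 34^2)/11 = 264/11 = 24, a_10 = floor((37 + 34)/24) = 2.
  m_11 = 24*2 - 34 = 14, d_11 = (1420 - 14^2)/24 = 1224/24 = 51, a_11 = floor((37 + 14)/51) = 1.
  m_12 = 51*1 - 14 = 37, d_12 = (1420 - 37^2)/51 = 51/51 = 1, a_12 = floor((37 + 37)/1) = 74.
  m_13 = 1*74 - 37 = 37, d_13 = (1420 - 37^2)/1 = 51/1 = 51: (m_13, d_13) = (m_1, d_1) = (37, 51), so from here the quotients repeat a_1, ..., a_12; the period length is 12.
Hence the expansion of sqrt(1420) is a_0 = 37 followed by the repeating block 1, 2, 6, 1, 1, 14, 1, 1, 6, 2, 1, 74 (period 12).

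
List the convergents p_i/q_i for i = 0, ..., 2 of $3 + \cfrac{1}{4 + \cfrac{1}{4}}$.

3/1, 13/4, 55/17

Using the convergent recurrence p_i = a_i*p_{i-1} + p_{i-2}, q_i = a_i*q_{i-1} + q_{i-2} with p_{-2}=0, p_{-1}=1, q_{-2}=1, q_{-1}=0:
  i=0: a_0=3, p_0 = 3*1 + 0 = 3, q_0 = 3*0 + 1 = 1.
  i=1: a_1=4, p_1 = 4*3 + 1 = 13, q_1 = 4*1 + 0 = 4.
  i=2: a_2=4, p_2 = 4*13 + 3 = 55, q_2 = 4*4 + 1 = 17.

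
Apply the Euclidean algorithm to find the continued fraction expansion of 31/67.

Run the Euclidean algorithm on 31 and 67; the successive quotients are the partial quotients a_0, a_1, ... (each step inverts the fractional part left over by the previous one):
  31 = 0*67 + 31, so a_0 = 0.
  67 = 2*31 + 5, so a_1 = 2.
  31 = 6*5 + 1, so a_2 = 6.
  5 = 5*1 + 0, so a_3 = 5.
The remainder reaches 0 after 4 divisions, so the expansion has 4 partial quotients, read off in order.

[0; 2, 6, 5]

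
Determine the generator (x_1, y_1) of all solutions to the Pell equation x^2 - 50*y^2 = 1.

First expand sqrt(50) as a continued fraction. With x_i = (sqrt(50) + m_i)/d_i and (m_0, d_0) = (0, 1): a_0 = floor(sqrt(50)) = 7, since 7^2 = 49 <= 50 < 64 = 8^2.
Iterate m_{i+1} = d_i*a_i - m_i, d_{i+1} = (50 - m_{i+1}^2)/d_i, a_{i+1} = floor((a_0 + m_{i+1})/d_{i+1}):
  m_1 = 1*7 - 0 = 7, d_1 = (50 - 7^2)/1 = 1/1 = 1, a_1 = floor((7 + 7)/1) = 14.
  m_2 = 1*14 - 7 = 7, d_2 = (50 - 7^2)/1 = 1/1 = 1: (m_2, d_2) = (m_1, d_1) = (7, 1), so from here the quotient a_1 repeats; the period length is 1.
So sqrt(50) = [7; (14)] with period length k = 1.
k is odd, so (p_{k-1}, q_{k-1}) only solves x^2 - 50y^2 = -1 and the fundamental solution of x^2 - 50y^2 = 1 is (p_{2k-1}, q_{2k-1}) = (p_1, q_1); compute convergents through index 1, running through the period twice.
Convergents (p_i = a_i*p_{i-1} + p_{i-2}, q_i = a_i*q_{i-1} + q_{i-2} with p_{-2}=0, p_{-1}=1, q_{-2}=1, q_{-1}=0):
  i=0: a_0=7, p_0 = 7*1 + 0 = 7, q_0 = 7*0 + 1 = 1.
  i=1: a_1=14, p_1 = 14*7 + 1 = 99, q_1 = 14*1 + 0 = 14.
Indeed p_0^2 - 50*q_0^2 = 49 - 50 = -1, not +1.
Check: 99^2 - 50*14^2 = 9801 - 9800 = 1, so (x, y) = (99, 14) solves the equation, and by the theorem it is the least positive solution.

(x, y) = (99, 14)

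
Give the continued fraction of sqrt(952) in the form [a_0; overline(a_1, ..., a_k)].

[30; overline(1, 5, 1, 6, 1, 5, 1, 60)]

Write x_i = (sqrt(952) + m_i)/d_i with (m_0, d_0) = (0, 1). a_0 = floor(sqrt(952)) = 30, since 30^2 = 900 <= 952 < 961 = 31^2.
Iterate m_{i+1} = d_i*a_i - m_i, d_{i+1} = (952 - m_{i+1}^2)/d_i, a_{i+1} = floor((a_0 + m_{i+1})/d_{i+1}):
  m_1 = 1*30 - 0 = 30, d_1 = (952 - 30^2)/1 = 52/1 = 52, a_1 = floor((30 + 30)/52) = 1.
  m_2 = 52*1 - 30 = 22, d_2 = (952 - 22^2)/52 = 468/52 = 9, a_2 = floor((30 + 22)/9) = 5.
  m_3 = 9*5 - 22 = 23, d_3 = (952 - 23^2)/9 = 423/9 = 47, a_3 = floor((30 + 23)/47) = 1.
  m_4 = 47*1 - 23 = 24, d_4 = (952 - 24^2)/47 = 376/47 = 8, a_4 = floor((30 + 24)/8) = 6.
  m_5 = 8*6 - 24 = 24, d_5 = (952 - 24^2)/8 = 376/8 = 47, a_5 = floor((30 + 24)/47) = 1.
  m_6 = 47*1 - 24 = 23, d_6 = (952 - 23^2)/47 = 423/47 = 9, a_6 = floor((30 + 23)/9) = 5.
  m_7 = 9*5 - 23 = 22, d_7 = (952 - 22^2)/9 = 468/9 = 52, a_7 = floor((30 + 22)/52) = 1.
  m_8 = 52*1 - 22 = 30, d_8 = (952 - 30^2)/52 = 52/52 = 1, a_8 = floor((30 + 30)/1) = 60.
  m_9 = 1*60 - 30 = 30, d_9 = (952 - 30^2)/1 = 52/1 = 52: (m_9, d_9) = (m_1, d_1) = (30, 52), so from here the quotients repeat a_1, ..., a_8; the period length is 8.
Hence the expansion of sqrt(952) is a_0 = 30 followed by the repeating block 1, 5, 1, 6, 1, 5, 1, 60 (period 8).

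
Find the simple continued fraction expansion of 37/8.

[4; 1, 1, 1, 2]

Run the Euclidean algorithm on 37 and 8; the successive quotients are the partial quotients a_0, a_1, ... (each step inverts the fractional part left over by the previous one):
  37 = 4*8 + 5, so a_0 = 4.
  8 = 1*5 + 3, so a_1 = 1.
  5 = 1*3 + 2, so a_2 = 1.
  3 = 1*2 + 1, so a_3 = 1.
  2 = 2*1 + 0, so a_4 = 2.
The remainder reaches 0 after 5 divisions, so the expansion has 5 partial quotients, read off in order.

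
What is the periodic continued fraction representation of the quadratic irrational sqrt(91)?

[9; (1, 1, 5, 1, 5, 1, 1, 18)]

Write x_i = (sqrt(91) + m_i)/d_i with (m_0, d_0) = (0, 1). a_0 = floor(sqrt(91)) = 9, since 9^2 = 81 <= 91 < 100 = 10^2.
Iterate m_{i+1} = d_i*a_i - m_i, d_{i+1} = (91 - m_{i+1}^2)/d_i, a_{i+1} = floor((a_0 + m_{i+1})/d_{i+1}):
  m_1 = 1*9 - 0 = 9, d_1 = (91 - 9^2)/1 = 10/1 = 10, a_1 = floor((9 + 9)/10) = 1.
  m_2 = 10*1 - 9 = 1, d_2 = (91 - 1^2)/10 = 90/10 = 9, a_2 = floor((9 + 1)/9) = 1.
  m_3 = 9*1 - 1 = 8, d_3 = (91 - 8^2)/9 = 27/9 = 3, a_3 = floor((9 + 8)/3) = 5.
  m_4 = 3*5 - 8 = 7, d_4 = (91 - 7^2)/3 = 42/3 = 14, a_4 = floor((9 + 7)/14) = 1.
  m_5 = 14*1 - 7 = 7, d_5 = (91 - 7^2)/14 = 42/14 = 3, a_5 = floor((9 + 7)/3) = 5.
  m_6 = 3*5 - 7 = 8, d_6 = (91 - 8^2)/3 = 27/3 = 9, a_6 = floor((9 + 8)/9) = 1.
  m_7 = 9*1 - 8 = 1, d_7 = (91 - 1^2)/9 = 90/9 = 10, a_7 = floor((9 + 1)/10) = 1.
  m_8 = 10*1 - 1 = 9, d_8 = (91 - 9^2)/10 = 10/10 = 1, a_8 = floor((9 + 9)/1) = 18.
  m_9 = 1*18 - 9 = 9, d_9 = (91 - 9^2)/1 = 10/1 = 10: (m_9, d_9) = (m_1, d_1) = (9, 10), so from here the quotients repeat a_1, ..., a_8; the period length is 8.
Hence the expansion of sqrt(91) is a_0 = 9 followed by the repeating block 1, 1, 5, 1, 5, 1, 1, 18 (period 8).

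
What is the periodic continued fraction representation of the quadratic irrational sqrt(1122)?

[33; (2, 66)]

Write x_i = (sqrt(1122) + m_i)/d_i with (m_0, d_0) = (0, 1). a_0 = floor(sqrt(1122)) = 33, since 33^2 = 1089 <= 1122 < 1156 = 34^2.
Iterate m_{i+1} = d_i*a_i - m_i, d_{i+1} = (1122 - m_{i+1}^2)/d_i, a_{i+1} = floor((a_0 + m_{i+1})/d_{i+1}):
  m_1 = 1*33 - 0 = 33, d_1 = (1122 - 33^2)/1 = 33/1 = 33, a_1 = floor((33 + 33)/33) = 2.
  m_2 = 33*2 - 33 = 33, d_2 = (1122 - 33^2)/33 = 33/33 = 1, a_2 = floor((33 + 33)/1) = 66.
  m_3 = 1*66 - 33 = 33, d_3 = (1122 - 33^2)/1 = 33/1 = 33: (m_3, d_3) = (m_1, d_1) = (33, 33), so from here the quotients repeat a_1, a_2; the period length is 2.
Hence the expansion of sqrt(1122) is a_0 = 33 followed by the repeating block 2, 66 (period 2).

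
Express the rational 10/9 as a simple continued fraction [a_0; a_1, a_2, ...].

[1; 9]

Run the Euclidean algorithm on 10 and 9; the successive quotients are the partial quotients a_0, a_1, ... (each step inverts the fractional part left over by the previous one):
  10 = 1*9 + 1, so a_0 = 1.
  9 = 9*1 + 0, so a_1 = 9.
The remainder reaches 0 after 2 divisions, so the expansion has 2 partial quotients, read off in order.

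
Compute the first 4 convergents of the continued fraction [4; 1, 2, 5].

4/1, 5/1, 14/3, 75/16

Using the convergent recurrence p_i = a_i*p_{i-1} + p_{i-2}, q_i = a_i*q_{i-1} + q_{i-2} with p_{-2}=0, p_{-1}=1, q_{-2}=1, q_{-1}=0:
  i=0: a_0=4, p_0 = 4*1 + 0 = 4, q_0 = 4*0 + 1 = 1.
  i=1: a_1=1, p_1 = 1*4 + 1 = 5, q_1 = 1*1 + 0 = 1.
  i=2: a_2=2, p_2 = 2*5 + 4 = 14, q_2 = 2*1 + 1 = 3.
  i=3: a_3=5, p_3 = 5*14 + 5 = 75, q_3 = 5*3 + 1 = 16.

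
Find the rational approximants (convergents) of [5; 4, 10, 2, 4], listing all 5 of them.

5/1, 21/4, 215/41, 451/86, 2019/385

Using the convergent recurrence p_i = a_i*p_{i-1} + p_{i-2}, q_i = a_i*q_{i-1} + q_{i-2} with p_{-2}=0, p_{-1}=1, q_{-2}=1, q_{-1}=0:
  i=0: a_0=5, p_0 = 5*1 + 0 = 5, q_0 = 5*0 + 1 = 1.
  i=1: a_1=4, p_1 = 4*5 + 1 = 21, q_1 = 4*1 + 0 = 4.
  i=2: a_2=10, p_2 = 10*21 + 5 = 215, q_2 = 10*4 + 1 = 41.
  i=3: a_3=2, p_3 = 2*215 + 21 = 451, q_3 = 2*41 + 4 = 86.
  i=4: a_4=4, p_4 = 4*451 + 215 = 2019, q_4 = 4*86 + 41 = 385.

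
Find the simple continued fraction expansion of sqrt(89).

[9; (2, 3, 3, 2, 18)]

Write x_i = (sqrt(89) + m_i)/d_i with (m_0, d_0) = (0, 1). a_0 = floor(sqrt(89)) = 9, since 9^2 = 81 <= 89 < 100 = 10^2.
Iterate m_{i+1} = d_i*a_i - m_i, d_{i+1} = (89 - m_{i+1}^2)/d_i, a_{i+1} = floor((a_0 + m_{i+1})/d_{i+1}):
  m_1 = 1*9 - 0 = 9, d_1 = (89 - 9^2)/1 = 8/1 = 8, a_1 = floor((9 + 9)/8) = 2.
  m_2 = 8*2 - 9 = 7, d_2 = (89 - 7^2)/8 = 40/8 = 5, a_2 = floor((9 + 7)/5) = 3.
  m_3 = 5*3 - 7 = 8, d_3 = (89 - 8^2)/5 = 25/5 = 5, a_3 = floor((9 + 8)/5) = 3.
  m_4 = 5*3 - 8 = 7, d_4 = (89 - 7^2)/5 = 40/5 = 8, a_4 = floor((9 + 7)/8) = 2.
  m_5 = 8*2 - 7 = 9, d_5 = (89 - 9^2)/8 = 8/8 = 1, a_5 = floor((9 + 9)/1) = 18.
  m_6 = 1*18 - 9 = 9, d_6 = (89 - 9^2)/1 = 8/1 = 8: (m_6, d_6) = (m_1, d_1) = (9, 8), so from here the quotients repeat a_1, ..., a_5; the period length is 5.
Hence the expansion of sqrt(89) is a_0 = 9 followed by the repeating block 2, 3, 3, 2, 18 (period 5).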